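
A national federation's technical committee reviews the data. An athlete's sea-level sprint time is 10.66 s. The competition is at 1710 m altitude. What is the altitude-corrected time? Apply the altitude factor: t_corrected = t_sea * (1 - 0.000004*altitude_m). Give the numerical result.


Correction factor = 1 - 0.000004 * 1710 = 0.99316
t_corrected = t_sea * factor = 10.66 * 0.99316
t_corrected = 10.5871 s

10.5871 s


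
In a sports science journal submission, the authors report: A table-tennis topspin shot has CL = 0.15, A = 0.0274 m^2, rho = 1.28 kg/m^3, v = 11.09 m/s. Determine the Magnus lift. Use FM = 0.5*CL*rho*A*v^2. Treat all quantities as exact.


FM = 0.5 * CL * rho * A * v^2
FM = 0.5 * 0.15 * 1.28 * 0.0274 * 11.09^2
v^2 = 122.9881
FM = 0.5 * 0.15 * 1.28 * 0.0274 * 122.9881 = 0.3235 N

0.3235 N


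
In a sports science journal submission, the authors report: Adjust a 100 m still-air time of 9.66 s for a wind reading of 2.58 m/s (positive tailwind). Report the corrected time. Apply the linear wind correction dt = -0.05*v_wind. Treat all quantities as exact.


dt = -0.05 * v_wind = -0.05 * 2.58 = -0.129 s
t_corrected = t_still + dt = 9.66 + (-0.129)
t_corrected = 9.531 s

9.531 s


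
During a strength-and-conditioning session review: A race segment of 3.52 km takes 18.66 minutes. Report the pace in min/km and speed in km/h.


Pace = time / distance = 18.66 min / 3.52 km = 5.3011 min/km
Speed = distance / time_in_hours = 3.52 / 0.311 hr
Speed = 11.3183 km/h

5.3011 min/km, 11.3183 km/h


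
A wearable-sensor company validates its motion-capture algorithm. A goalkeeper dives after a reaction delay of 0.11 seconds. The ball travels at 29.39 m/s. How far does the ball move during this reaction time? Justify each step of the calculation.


d = v * t
d = 29.39 * 0.11
d = 3.2329 m

3.2329 m


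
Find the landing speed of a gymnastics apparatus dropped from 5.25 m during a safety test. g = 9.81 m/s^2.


v = sqrt(2 * g * h)
v = sqrt(2 * 9.81 * 5.25)
v = sqrt(103.005) = 10.1491 m/s

10.1491 m/s


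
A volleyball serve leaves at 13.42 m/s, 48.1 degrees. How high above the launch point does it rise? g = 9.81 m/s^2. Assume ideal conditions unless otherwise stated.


H = (v*sin(theta))^2 / (2*g)
vy = v*sin(theta) = 13.42 * sin(48.1 deg) = 9.9887 m/s
H = vy^2 / (2*g) = 99.7733 / (2*9.81)
H = 99.7733 / 19.62 = 5.0853 m

5.0853 m


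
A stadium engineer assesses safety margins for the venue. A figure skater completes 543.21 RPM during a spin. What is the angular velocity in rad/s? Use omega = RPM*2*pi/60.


omega = RPM * 2 * pi / 60
omega = 543.21 * 2 * 3.14159 / 60
omega = 3413.0891 / 60 = 56.8848 rad/s

56.8848 rad/s


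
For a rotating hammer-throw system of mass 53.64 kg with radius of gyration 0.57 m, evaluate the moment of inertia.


I = m * k^2
I = 53.64 * 0.57^2
I = 53.64 * 0.3249 = 17.4276 kg*m^2

17.4276 kg*m^2


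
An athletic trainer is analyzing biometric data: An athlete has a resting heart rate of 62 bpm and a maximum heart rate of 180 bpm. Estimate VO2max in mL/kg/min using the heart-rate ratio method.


VO2max = 15.3 * HRmax / HRrest
VO2max = 15.3 * 180 / 62
VO2max = 2754 / 62 = 44.4194 mL/kg/min

44.4194 mL/kg/min


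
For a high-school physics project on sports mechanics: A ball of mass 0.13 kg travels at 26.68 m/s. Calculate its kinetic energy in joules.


KE = 0.5 * m * v^2
KE = 0.5 * 0.13 * 26.68^2
KE = 0.5 * 0.13 * 711.8224 = 46.2685 J

46.2685 J


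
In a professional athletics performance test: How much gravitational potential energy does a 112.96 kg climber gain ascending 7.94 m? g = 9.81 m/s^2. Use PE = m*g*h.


PE = m * g * h
PE = 112.96 * 9.81 * 7.94
PE = 1108.1376 * 7.94 = 8798.6125 J

8798.6125 J


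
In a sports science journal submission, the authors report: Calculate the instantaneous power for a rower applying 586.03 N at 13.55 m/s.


P = F * v
P = 586.03 * 13.55
P = 7940.7065 W

7940.7065 W


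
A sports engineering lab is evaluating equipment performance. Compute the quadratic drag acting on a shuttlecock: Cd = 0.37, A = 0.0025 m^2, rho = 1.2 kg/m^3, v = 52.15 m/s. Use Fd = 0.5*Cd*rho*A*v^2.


Fd = 0.5 * Cd * rho * A * v^2
Fd = 0.5 * 0.37 * 1.2 * 0.0025 * 52.15^2
v^2 = 2719.6225
Fd = 0.5 * 0.37 * 1.2 * 0.0025 * 2719.6225 = 1.5094 N

1.5094 N


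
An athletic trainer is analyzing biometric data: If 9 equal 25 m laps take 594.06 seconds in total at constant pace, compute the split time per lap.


Split time = total_time / n_laps = 594.06 / 9
Split time = 66.0067 s per lap

66.0067 s


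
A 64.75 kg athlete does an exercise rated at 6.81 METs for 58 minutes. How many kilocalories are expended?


kcal = MET * mass * time_hr
Convert time: 58 min = 0.9667 hr
kcal = 6.81 * 64.75 * 0.9667
kcal = 426.2493 kcal

426.2493 kcal


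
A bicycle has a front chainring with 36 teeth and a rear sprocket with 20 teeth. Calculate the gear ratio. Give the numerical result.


GR = front_teeth / rear_teeth
GR = 36 / 20
GR = 1.8

1.8


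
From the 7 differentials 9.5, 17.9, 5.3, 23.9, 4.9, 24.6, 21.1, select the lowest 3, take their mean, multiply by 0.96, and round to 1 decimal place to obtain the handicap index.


All differentials: 9.5, 17.9, 5.3, 23.9, 4.9, 24.6, 21.1
Sorted: 4.9, 5.3, 9.5, 17.9, 21.1, 23.9, 24.6
Best 3: 4.9, 5.3, 9.5
Average of best = 19.7 / 3 = 6.5667
Raw index = 6.5667 * 0.96 = 6.304
Handicap index = round(6.304, 1) = 6.3

6.3


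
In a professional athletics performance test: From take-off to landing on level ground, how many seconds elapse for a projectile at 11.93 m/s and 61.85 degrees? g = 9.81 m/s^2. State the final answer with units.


T = 2*v*sin(theta)/g
sin(theta) = sin(61.85 deg) = 0.8817
T = 2*11.93*0.8817 / 9.81
T = 21.0377 / 9.81 = 2.1445 s

2.1445 s


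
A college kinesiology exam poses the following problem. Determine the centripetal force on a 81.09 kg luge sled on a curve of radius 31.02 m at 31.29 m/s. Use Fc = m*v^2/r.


Fc = m * v^2 / r
v^2 = 31.29^2 = 979.0641
Fc = 81.09 * 979.0641 / 31.02
Fc = 79392.3079 / 31.02 = 2559.391 N

2559.391 N


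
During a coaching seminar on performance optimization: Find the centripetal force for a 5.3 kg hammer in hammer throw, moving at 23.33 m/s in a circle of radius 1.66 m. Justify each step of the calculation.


Fc = m * v^2 / r
v^2 = 23.33^2 = 544.2889
Fc = 5.3 * 544.2889 / 1.66
Fc = 2884.7312 / 1.66 = 1737.7899 N

1737.7899 N


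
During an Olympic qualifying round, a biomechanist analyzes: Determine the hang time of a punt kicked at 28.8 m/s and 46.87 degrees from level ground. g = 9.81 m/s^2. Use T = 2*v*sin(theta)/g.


T = 2*v*sin(theta)/g
sin(theta) = sin(46.87 deg) = 0.7298
T = 2*28.8*0.7298 / 9.81
T = 42.0367 / 9.81 = 4.2851 s

4.2851 s


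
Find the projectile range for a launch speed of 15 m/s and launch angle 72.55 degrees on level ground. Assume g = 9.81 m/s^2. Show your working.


R = v^2 * sin(2*theta) / g
Convert angle to radians: theta = 72.55 deg = 1.2662 rad
sin(2*theta) = sin(2.5325) = 0.5721
R = 15^2 * 0.5721 / 9.81
R = 225 * 0.5721 / 9.81 = 13.1226 m

13.1226 m


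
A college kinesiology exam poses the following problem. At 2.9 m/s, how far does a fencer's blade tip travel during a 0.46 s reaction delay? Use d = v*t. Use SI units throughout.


d = v * t
d = 2.9 * 0.46
d = 1.334 m

1.334 m


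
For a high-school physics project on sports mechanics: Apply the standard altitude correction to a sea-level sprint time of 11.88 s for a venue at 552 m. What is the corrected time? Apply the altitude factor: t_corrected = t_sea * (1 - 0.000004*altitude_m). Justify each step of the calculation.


Correction factor = 1 - 0.000004 * 552 = 0.997792
t_corrected = t_sea * factor = 11.88 * 0.997792
t_corrected = 11.8538 s

11.8538 s


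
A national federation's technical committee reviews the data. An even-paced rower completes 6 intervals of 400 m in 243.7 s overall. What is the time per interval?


Split time = total_time / n_laps = 243.7 / 6
Split time = 40.6167 s per lap

40.6167 s


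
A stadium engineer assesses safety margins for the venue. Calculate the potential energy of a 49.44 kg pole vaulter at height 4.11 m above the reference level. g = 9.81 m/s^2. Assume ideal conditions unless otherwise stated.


PE = m * g * h
PE = 49.44 * 9.81 * 4.11
PE = 485.0064 * 4.11 = 1993.3763 J

1993.3763 J


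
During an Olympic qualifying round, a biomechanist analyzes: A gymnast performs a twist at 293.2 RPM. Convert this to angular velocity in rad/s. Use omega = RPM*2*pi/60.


omega = RPM * 2 * pi / 60
omega = 293.2 * 2 * 3.14159 / 60
omega = 1842.2299 / 60 = 30.7038 rad/s

30.7038 rad/s


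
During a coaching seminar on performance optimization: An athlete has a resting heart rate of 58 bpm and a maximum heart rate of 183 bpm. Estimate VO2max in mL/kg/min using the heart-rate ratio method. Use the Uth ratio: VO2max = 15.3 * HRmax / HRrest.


VO2max = 15.3 * HRmax / HRrest
VO2max = 15.3 * 183 / 58
VO2max = 2799.9 / 58 = 48.2741 mL/kg/min

48.2741 mL/kg/min


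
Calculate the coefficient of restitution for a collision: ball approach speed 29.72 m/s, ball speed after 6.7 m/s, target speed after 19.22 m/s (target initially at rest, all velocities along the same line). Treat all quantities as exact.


e = (v2_after - v1_after) / (v1_before - v2_before)
Numerator = 19.22 - 6.7 = 12.52
Denominator = 29.72 - 0 = 29.72
e = 12.52 / 29.72 = 0.4213

0.4213


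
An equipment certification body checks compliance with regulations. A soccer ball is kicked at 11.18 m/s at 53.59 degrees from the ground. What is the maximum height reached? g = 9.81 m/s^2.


H = (v*sin(theta))^2 / (2*g)
vy = v*sin(theta) = 11.18 * sin(53.59 deg) = 8.9976 m/s
H = vy^2 / (2*g) = 80.956 / (2*9.81)
H = 80.956 / 19.62 = 4.1262 m

4.1262 m


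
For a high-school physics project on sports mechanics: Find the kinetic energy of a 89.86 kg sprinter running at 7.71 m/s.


KE = 0.5 * m * v^2
KE = 0.5 * 89.86 * 7.71^2
KE = 0.5 * 89.86 * 59.4441 = 2670.8234 J

2670.8234 J


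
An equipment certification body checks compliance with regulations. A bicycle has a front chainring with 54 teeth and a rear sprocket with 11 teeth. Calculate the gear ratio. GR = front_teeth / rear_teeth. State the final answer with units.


GR = front_teeth / rear_teeth
GR = 54 / 11
GR = 4.9091

4.9091


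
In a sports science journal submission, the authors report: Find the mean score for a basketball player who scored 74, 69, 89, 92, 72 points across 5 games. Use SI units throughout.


Average = sum / n
Sum = 396
Average = 396 / 5 = 79.2

79.2


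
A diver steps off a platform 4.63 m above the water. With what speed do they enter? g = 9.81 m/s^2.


v = sqrt(2 * g * h)
v = sqrt(2 * 9.81 * 4.63)
v = sqrt(90.8406) = 9.531 m/s

9.531 m/s


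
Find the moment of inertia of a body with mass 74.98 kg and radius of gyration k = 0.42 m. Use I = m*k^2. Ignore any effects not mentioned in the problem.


I = m * k^2
I = 74.98 * 0.42^2
I = 74.98 * 0.1764 = 13.2265 kg*m^2

13.2265 kg*m^2


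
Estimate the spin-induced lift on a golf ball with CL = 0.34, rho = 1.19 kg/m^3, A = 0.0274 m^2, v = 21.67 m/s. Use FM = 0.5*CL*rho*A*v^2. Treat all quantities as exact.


FM = 0.5 * CL * rho * A * v^2
FM = 0.5 * 0.34 * 1.19 * 0.0274 * 21.67^2
v^2 = 469.5889
FM = 0.5 * 0.34 * 1.19 * 0.0274 * 469.5889 = 2.6029 N

2.6029 N


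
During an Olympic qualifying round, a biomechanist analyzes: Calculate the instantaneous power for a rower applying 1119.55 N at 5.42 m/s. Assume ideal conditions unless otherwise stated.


P = F * v
P = 1119.55 * 5.42
P = 6067.961 W

6067.961 W


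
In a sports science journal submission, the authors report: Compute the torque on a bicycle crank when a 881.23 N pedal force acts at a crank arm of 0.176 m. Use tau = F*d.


tau = F * d
tau = 881.23 * 0.176
tau = 155.0965 N*m

155.0965 N*m


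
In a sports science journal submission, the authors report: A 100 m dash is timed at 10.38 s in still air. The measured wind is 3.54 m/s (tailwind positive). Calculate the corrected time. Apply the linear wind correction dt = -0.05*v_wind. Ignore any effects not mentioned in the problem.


dt = -0.05 * v_wind = -0.05 * 3.54 = -0.177 s
t_corrected = t_still + dt = 10.38 + (-0.177)
t_corrected = 10.203 s

10.203 s


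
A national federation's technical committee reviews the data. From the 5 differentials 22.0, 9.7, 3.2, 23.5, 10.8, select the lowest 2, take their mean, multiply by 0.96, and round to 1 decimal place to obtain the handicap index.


All differentials: 22.0, 9.7, 3.2, 23.5, 10.8
Sorted: 3.2, 9.7, 10.8, 22.0, 23.5
Best 2: 3.2, 9.7
Average of best = 12.9 / 2 = 6.45
Raw index = 6.45 * 0.96 = 6.192
Handicap index = round(6.192, 1) = 6.2

6.2


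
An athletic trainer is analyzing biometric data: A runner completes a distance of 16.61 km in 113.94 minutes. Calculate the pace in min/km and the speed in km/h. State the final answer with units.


Pace = time / distance = 113.94 min / 16.61 km = 6.8597 min/km
Speed = distance / time_in_hours = 16.61 / 1.899 hr
Speed = 8.7467 km/h

6.8597 min/km, 8.7467 km/h


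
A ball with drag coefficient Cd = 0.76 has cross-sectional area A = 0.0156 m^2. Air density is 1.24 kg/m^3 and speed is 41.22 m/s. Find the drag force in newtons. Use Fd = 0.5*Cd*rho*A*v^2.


Fd = 0.5 * Cd * rho * A * v^2
Fd = 0.5 * 0.76 * 1.24 * 0.0156 * 41.22^2
v^2 = 1699.0884
Fd = 0.5 * 0.76 * 1.24 * 0.0156 * 1699.0884 = 12.4895 N

12.4895 N


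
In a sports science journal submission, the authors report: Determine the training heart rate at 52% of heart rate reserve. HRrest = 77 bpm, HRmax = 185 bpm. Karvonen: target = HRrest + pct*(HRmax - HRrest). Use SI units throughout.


Target = HRrest + pct*(HRmax - HRrest)
Heart rate reserve = HRmax - HRrest = 185 - 77 = 108 bpm
Fraction = 52% = 0.52
Target = 77 + 0.52 * 108
Target = 77 + 56.16 = 133.16 bpm

133.16 bpm


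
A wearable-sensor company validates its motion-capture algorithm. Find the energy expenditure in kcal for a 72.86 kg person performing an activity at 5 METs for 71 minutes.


kcal = MET * mass * time_hr
Convert time: 71 min = 1.1833 hr
kcal = 5 * 72.86 * 1.1833
kcal = 431.0883 kcal

431.0883 kcal


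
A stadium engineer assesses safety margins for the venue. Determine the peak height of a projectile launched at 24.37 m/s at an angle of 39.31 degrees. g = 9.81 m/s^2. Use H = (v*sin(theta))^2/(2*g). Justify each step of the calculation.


H = (v*sin(theta))^2 / (2*g)
vy = v*sin(theta) = 24.37 * sin(39.31 deg) = 15.4388 m/s
H = vy^2 / (2*g) = 238.356 / (2*9.81)
H = 238.356 / 19.62 = 12.1486 m

12.1486 m


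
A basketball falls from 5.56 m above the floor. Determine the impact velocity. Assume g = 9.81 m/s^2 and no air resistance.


v = sqrt(2 * g * h)
v = sqrt(2 * 9.81 * 5.56)
v = sqrt(109.0872) = 10.4445 m/s

10.4445 m/s


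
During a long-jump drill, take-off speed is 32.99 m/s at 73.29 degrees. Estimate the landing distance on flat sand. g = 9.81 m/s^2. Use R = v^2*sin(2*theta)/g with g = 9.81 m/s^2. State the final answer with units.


R = v^2 * sin(2*theta) / g
Convert angle to radians: theta = 73.29 deg = 1.2792 rad
sin(2*theta) = sin(2.5583) = 0.5508
R = 32.99^2 * 0.5508 / 9.81
R = 1088.3401 * 0.5508 / 9.81 = 61.1037 m

61.1037 m


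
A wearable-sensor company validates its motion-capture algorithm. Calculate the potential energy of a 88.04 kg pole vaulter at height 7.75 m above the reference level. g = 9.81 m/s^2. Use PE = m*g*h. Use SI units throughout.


PE = m * g * h
PE = 88.04 * 9.81 * 7.75
PE = 863.6724 * 7.75 = 6693.4611 J

6693.4611 J


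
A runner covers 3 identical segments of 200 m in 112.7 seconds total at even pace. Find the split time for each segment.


Split time = total_time / n_laps = 112.7 / 3
Split time = 37.5667 s per lap

37.5667 s


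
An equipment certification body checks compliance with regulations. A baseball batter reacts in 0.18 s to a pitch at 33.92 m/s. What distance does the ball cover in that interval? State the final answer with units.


d = v * t
d = 33.92 * 0.18
d = 6.1056 m

6.1056 m


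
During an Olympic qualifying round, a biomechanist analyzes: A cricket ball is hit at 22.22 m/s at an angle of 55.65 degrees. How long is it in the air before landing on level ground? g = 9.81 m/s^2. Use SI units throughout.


T = 2*v*sin(theta)/g
sin(theta) = sin(55.65 deg) = 0.8256
T = 2*22.22*0.8256 / 9.81
T = 36.6899 / 9.81 = 3.7401 s

3.7401 s


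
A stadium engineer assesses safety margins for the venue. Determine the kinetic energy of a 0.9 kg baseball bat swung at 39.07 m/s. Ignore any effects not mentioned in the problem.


KE = 0.5 * m * v^2
KE = 0.5 * 0.9 * 39.07^2
KE = 0.5 * 0.9 * 1526.4649 = 686.9092 J

686.9092 J


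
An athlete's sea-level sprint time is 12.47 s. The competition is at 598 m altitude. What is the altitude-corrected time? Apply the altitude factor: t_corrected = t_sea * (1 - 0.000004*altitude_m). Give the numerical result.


Correction factor = 1 - 0.000004 * 598 = 0.997608
t_corrected = t_sea * factor = 12.47 * 0.997608
t_corrected = 12.4402 s

12.4402 s


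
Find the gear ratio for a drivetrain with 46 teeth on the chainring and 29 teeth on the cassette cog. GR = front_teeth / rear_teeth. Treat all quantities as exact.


GR = front_teeth / rear_teeth
GR = 46 / 29
GR = 1.5862

1.5862


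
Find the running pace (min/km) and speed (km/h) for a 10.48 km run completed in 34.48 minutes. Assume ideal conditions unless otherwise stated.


Pace = time / distance = 34.48 min / 10.48 km = 3.2901 min/km
Speed = distance / time_in_hours = 10.48 / 0.5747 hr
Speed = 18.2367 km/h

3.2901 min/km, 18.2367 km/h


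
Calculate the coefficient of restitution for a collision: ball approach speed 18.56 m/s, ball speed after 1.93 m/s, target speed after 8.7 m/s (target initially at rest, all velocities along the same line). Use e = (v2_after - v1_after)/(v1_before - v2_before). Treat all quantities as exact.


e = (v2_after - v1_after) / (v1_before - v2_before)
Numerator = 8.7 - 1.93 = 6.77
Denominator = 18.56 - 0 = 18.56
e = 6.77 / 18.56 = 0.3648

0.3648


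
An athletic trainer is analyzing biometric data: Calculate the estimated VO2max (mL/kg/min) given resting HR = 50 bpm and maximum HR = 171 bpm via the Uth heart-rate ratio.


VO2max = 15.3 * HRmax / HRrest
VO2max = 15.3 * 171 / 50
VO2max = 2616.3 / 50 = 52.326 mL/kg/min

52.326 mL/kg/min


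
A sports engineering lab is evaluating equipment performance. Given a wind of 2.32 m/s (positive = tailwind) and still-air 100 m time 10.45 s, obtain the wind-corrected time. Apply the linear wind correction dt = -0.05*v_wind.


dt = -0.05 * v_wind = -0.05 * 2.32 = -0.116 s
t_corrected = t_still + dt = 10.45 + (-0.116)
t_corrected = 10.334 s

10.334 s


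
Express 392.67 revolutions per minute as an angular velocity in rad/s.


omega = RPM * 2 * pi / 60
omega = 392.67 * 2 * 3.14159 / 60
omega = 2467.2184 / 60 = 41.1203 rad/s

41.1203 rad/s


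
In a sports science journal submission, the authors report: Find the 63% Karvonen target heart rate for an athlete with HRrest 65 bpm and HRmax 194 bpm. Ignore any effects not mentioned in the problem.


Target = HRrest + pct*(HRmax - HRrest)
Heart rate reserve = HRmax - HRrest = 194 - 65 = 129 bpm
Fraction = 63% = 0.63
Target = 65 + 0.63 * 129
Target = 65 + 81.27 = 146.27 bpm

146.27 bpm


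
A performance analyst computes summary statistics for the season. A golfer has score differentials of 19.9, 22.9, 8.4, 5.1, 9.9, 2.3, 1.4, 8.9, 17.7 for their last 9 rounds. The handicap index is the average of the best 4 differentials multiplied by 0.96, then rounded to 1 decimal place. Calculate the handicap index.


All differentials: 19.9, 22.9, 8.4, 5.1, 9.9, 2.3, 1.4, 8.9, 17.7
Sorted: 1.4, 2.3, 5.1, 8.4, 8.9, 9.9, 17.7, 19.9, 22.9
Best 4: 1.4, 2.3, 5.1, 8.4
Average of best = 17.2 / 4 = 4.3
Raw index = 4.3 * 0.96 = 4.128
Handicap index = round(4.128, 1) = 4.1

4.1


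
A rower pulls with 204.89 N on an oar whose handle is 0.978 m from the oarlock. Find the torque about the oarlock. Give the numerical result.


tau = F * d
tau = 204.89 * 0.978
tau = 200.3824 N*m

200.3824 N*m


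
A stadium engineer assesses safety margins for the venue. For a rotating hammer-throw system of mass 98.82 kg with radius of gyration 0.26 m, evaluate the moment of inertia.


I = m * k^2
I = 98.82 * 0.26^2
I = 98.82 * 0.0676 = 6.6802 kg*m^2

6.6802 kg*m^2


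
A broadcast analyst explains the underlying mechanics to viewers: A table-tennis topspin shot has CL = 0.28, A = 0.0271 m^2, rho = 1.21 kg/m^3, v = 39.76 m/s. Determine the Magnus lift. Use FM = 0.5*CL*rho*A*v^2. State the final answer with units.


FM = 0.5 * CL * rho * A * v^2
FM = 0.5 * 0.28 * 1.21 * 0.0271 * 39.76^2
v^2 = 1580.8576
FM = 0.5 * 0.28 * 1.21 * 0.0271 * 1580.8576 = 7.2573 N

7.2573 N


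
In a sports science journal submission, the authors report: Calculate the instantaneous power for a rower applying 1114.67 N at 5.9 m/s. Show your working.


P = F * v
P = 1114.67 * 5.9
P = 6576.553 W

6576.553 W


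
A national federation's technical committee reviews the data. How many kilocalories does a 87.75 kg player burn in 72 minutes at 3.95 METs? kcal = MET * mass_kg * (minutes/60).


kcal = MET * mass * time_hr
Convert time: 72 min = 1.2 hr
kcal = 3.95 * 87.75 * 1.2
kcal = 415.935 kcal

415.935 kcal


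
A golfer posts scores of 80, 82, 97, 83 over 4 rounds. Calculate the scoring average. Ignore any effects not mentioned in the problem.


Average = sum / n
Sum = 342
Average = 342 / 4 = 85.5

85.5


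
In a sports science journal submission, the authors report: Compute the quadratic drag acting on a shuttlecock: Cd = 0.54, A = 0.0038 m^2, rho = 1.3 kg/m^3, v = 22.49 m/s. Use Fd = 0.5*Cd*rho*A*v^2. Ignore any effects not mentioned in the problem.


Fd = 0.5 * Cd * rho * A * v^2
Fd = 0.5 * 0.54 * 1.3 * 0.0038 * 22.49^2
v^2 = 505.8001
Fd = 0.5 * 0.54 * 1.3 * 0.0038 * 505.8001 = 0.6746 N

0.6746 N


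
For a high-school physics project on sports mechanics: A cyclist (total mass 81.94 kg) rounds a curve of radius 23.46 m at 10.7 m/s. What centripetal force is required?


Fc = m * v^2 / r
v^2 = 10.7^2 = 114.49
Fc = 81.94 * 114.49 / 23.46
Fc = 9381.3106 / 23.46 = 399.8854 N

399.8854 N


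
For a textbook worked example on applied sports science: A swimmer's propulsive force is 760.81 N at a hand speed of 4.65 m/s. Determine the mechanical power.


P = F * v
P = 760.81 * 4.65
P = 3537.7665 W

3537.7665 W


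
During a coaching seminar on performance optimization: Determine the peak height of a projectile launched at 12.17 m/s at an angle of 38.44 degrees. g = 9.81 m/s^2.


H = (v*sin(theta))^2 / (2*g)
vy = v*sin(theta) = 12.17 * sin(38.44 deg) = 7.566 m/s
H = vy^2 / (2*g) = 57.2447 / (2*9.81)
H = 57.2447 / 19.62 = 2.9177 m

2.9177 m


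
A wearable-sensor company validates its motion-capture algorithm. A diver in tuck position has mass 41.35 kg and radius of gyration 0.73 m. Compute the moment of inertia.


I = m * k^2
I = 41.35 * 0.73^2
I = 41.35 * 0.5329 = 22.0354 kg*m^2

22.0354 kg*m^2


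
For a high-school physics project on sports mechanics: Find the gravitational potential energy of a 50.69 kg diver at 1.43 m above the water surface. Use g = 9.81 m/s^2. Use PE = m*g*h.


PE = m * g * h
PE = 50.69 * 9.81 * 1.43
PE = 497.2689 * 1.43 = 711.0945 J

711.0945 J


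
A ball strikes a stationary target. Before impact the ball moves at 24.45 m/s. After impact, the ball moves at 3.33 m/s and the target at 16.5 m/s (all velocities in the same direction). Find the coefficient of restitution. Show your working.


e = (v2_after - v1_after) / (v1_before - v2_before)
Numerator = 16.5 - 3.33 = 13.17
Denominator = 24.45 - 0 = 24.45
e = 13.17 / 24.45 = 0.5387

0.5387


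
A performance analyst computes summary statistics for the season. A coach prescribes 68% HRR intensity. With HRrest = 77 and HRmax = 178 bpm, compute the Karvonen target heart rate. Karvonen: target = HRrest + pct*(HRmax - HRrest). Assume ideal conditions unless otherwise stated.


Target = HRrest + pct*(HRmax - HRrest)
Heart rate reserve = HRmax - HRrest = 178 - 77 = 101 bpm
Fraction = 68% = 0.68
Target = 77 + 0.68 * 101
Target = 77 + 68.68 = 145.68 bpm

145.68 bpm


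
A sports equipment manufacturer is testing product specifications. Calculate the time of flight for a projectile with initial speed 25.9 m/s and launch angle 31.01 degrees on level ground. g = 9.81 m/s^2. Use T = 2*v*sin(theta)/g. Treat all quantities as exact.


T = 2*v*sin(theta)/g
sin(theta) = sin(31.01 deg) = 0.5152
T = 2*25.9*0.5152 / 9.81
T = 26.6867 / 9.81 = 2.7204 s

2.7204 s


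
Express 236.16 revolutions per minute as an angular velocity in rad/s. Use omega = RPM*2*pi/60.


omega = RPM * 2 * pi / 60
omega = 236.16 * 2 * 3.14159 / 60
omega = 1483.837 / 60 = 24.7306 rad/s

24.7306 rad/s


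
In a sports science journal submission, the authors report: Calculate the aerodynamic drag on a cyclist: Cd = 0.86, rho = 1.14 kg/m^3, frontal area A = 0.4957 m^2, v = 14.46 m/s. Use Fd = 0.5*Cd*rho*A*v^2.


Fd = 0.5 * Cd * rho * A * v^2
Fd = 0.5 * 0.86 * 1.14 * 0.4957 * 14.46^2
v^2 = 209.0916
Fd = 0.5 * 0.86 * 1.14 * 0.4957 * 209.0916 = 50.8076 N

50.8076 N


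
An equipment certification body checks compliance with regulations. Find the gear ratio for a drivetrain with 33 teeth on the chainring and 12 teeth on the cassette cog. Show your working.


GR = front_teeth / rear_teeth
GR = 33 / 12
GR = 2.75

2.75


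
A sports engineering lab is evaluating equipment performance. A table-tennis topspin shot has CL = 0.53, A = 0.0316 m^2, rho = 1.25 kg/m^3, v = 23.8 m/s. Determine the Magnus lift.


FM = 0.5 * CL * rho * A * v^2
FM = 0.5 * 0.53 * 1.25 * 0.0316 * 23.8^2
v^2 = 566.44
FM = 0.5 * 0.53 * 1.25 * 0.0316 * 566.44 = 5.9292 N

5.9292 N


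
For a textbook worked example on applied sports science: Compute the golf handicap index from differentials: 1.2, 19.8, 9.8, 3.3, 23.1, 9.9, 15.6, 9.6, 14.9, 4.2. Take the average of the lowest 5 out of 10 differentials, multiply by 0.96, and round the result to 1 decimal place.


All differentials: 1.2, 19.8, 9.8, 3.3, 23.1, 9.9, 15.6, 9.6, 14.9, 4.2
Sorted: 1.2, 3.3, 4.2, 9.6, 9.8, 9.9, 14.9, 15.6, 19.8, 23.1
Best 5: 1.2, 3.3, 4.2, 9.6, 9.8
Average of best = 28.1 / 5 = 5.62
Raw index = 5.62 * 0.96 = 5.3952
Handicap index = round(5.3952, 1) = 5.4

5.4


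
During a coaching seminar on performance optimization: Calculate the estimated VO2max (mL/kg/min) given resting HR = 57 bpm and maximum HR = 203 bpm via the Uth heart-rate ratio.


VO2max = 15.3 * HRmax / HRrest
VO2max = 15.3 * 203 / 57
VO2max = 3105.9 / 57 = 54.4895 mL/kg/min

54.4895 mL/kg/min


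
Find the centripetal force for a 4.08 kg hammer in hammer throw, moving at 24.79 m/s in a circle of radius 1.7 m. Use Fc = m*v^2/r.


Fc = m * v^2 / r
v^2 = 24.79^2 = 614.5441
Fc = 4.08 * 614.5441 / 1.7
Fc = 2507.3399 / 1.7 = 1474.9058 N

1474.9058 N


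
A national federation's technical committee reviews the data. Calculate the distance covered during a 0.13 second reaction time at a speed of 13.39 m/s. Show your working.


d = v * t
d = 13.39 * 0.13
d = 1.7407 m

1.7407 m


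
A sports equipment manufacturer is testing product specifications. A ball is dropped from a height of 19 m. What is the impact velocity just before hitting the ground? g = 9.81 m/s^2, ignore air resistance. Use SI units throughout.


v = sqrt(2 * g * h)
v = sqrt(2 * 9.81 * 19)
v = sqrt(372.78) = 19.3075 m/s

19.3075 m/s


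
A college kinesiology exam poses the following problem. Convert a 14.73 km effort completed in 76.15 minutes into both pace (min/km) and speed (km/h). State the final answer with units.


Pace = time / distance = 76.15 min / 14.73 km = 5.1697 min/km
Speed = distance / time_in_hours = 14.73 / 1.2692 hr
Speed = 11.606 km/h

5.1697 min/km, 11.606 km/h


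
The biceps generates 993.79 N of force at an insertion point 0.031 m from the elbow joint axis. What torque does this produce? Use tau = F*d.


tau = F * d
tau = 993.79 * 0.031
tau = 30.8075 N*m

30.8075 N*m


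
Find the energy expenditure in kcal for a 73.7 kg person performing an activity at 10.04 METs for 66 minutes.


kcal = MET * mass * time_hr
Convert time: 66 min = 1.1 hr
kcal = 10.04 * 73.7 * 1.1
kcal = 813.9428 kcal

813.9428 kcal


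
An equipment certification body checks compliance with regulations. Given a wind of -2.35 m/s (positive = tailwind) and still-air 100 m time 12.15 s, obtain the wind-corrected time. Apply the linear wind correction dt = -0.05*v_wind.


dt = -0.05 * v_wind = -0.05 * -2.35 = 0.1175 s
t_corrected = t_still + dt = 12.15 + (0.1175)
t_corrected = 12.2675 s

12.2675 s


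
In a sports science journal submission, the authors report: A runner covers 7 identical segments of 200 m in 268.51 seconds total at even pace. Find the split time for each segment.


Split time = total_time / n_laps = 268.51 / 7
Split time = 38.3586 s per lap

38.3586 s


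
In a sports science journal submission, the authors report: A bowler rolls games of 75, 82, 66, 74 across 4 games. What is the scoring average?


Average = sum / n
Sum = 297
Average = 297 / 4 = 74.25

74.25


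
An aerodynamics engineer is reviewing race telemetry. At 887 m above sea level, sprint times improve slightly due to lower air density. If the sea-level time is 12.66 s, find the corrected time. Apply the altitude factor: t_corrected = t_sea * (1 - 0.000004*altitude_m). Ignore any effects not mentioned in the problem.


Correction factor = 1 - 0.000004 * 887 = 0.996452
t_corrected = t_sea * factor = 12.66 * 0.996452
t_corrected = 12.6151 s

12.6151 s


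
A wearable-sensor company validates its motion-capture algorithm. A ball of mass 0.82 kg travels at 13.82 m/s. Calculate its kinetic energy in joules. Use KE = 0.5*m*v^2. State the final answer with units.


KE = 0.5 * m * v^2
KE = 0.5 * 0.82 * 13.82^2
KE = 0.5 * 0.82 * 190.9924 = 78.3069 J

78.3069 J


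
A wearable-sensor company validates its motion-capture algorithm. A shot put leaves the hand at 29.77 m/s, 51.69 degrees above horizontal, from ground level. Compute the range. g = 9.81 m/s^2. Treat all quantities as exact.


R = v^2 * sin(2*theta) / g
Convert angle to radians: theta = 51.69 deg = 0.9022 rad
sin(2*theta) = sin(1.8043) = 0.9729
R = 29.77^2 * 0.9729 / 9.81
R = 886.2529 * 0.9729 / 9.81 = 87.8896 m

87.8896 m


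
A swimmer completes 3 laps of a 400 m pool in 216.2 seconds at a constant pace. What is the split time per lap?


Split time = total_time / n_laps = 216.2 / 3
Split time = 72.0667 s per lap

72.0667 s


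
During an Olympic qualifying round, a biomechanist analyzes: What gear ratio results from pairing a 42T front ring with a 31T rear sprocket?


GR = front_teeth / rear_teeth
GR = 42 / 31
GR = 1.3548

1.3548


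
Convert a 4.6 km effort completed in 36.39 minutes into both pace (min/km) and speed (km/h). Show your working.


Pace = time / distance = 36.39 min / 4.6 km = 7.9109 min/km
Speed = distance / time_in_hours = 4.6 / 0.6065 hr
Speed = 7.5845 km/h

7.9109 min/km, 7.5845 km/h


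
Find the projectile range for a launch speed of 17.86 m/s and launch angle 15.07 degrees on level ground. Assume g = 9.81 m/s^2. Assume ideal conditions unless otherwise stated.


R = v^2 * sin(2*theta) / g
Convert angle to radians: theta = 15.07 deg = 0.263 rad
sin(2*theta) = sin(0.526) = 0.5021
R = 17.86^2 * 0.5021 / 9.81
R = 318.9796 * 0.5021 / 9.81 = 16.3266 m

16.3266 m


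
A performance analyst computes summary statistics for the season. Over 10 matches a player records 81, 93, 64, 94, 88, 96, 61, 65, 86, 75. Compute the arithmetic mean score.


Average = sum / n
Sum = 803
Average = 803 / 10 = 80.3

80.3


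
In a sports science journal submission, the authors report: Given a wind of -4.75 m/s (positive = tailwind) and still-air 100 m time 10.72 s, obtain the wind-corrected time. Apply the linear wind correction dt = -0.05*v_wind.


dt = -0.05 * v_wind = -0.05 * -4.75 = 0.2375 s
t_corrected = t_still + dt = 10.72 + (0.2375)
t_corrected = 10.9575 s

10.9575 s


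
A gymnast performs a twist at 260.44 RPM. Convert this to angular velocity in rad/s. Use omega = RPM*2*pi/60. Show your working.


omega = RPM * 2 * pi / 60
omega = 260.44 * 2 * 3.14159 / 60
omega = 1636.3928 / 60 = 27.2732 rad/s

27.2732 rad/s


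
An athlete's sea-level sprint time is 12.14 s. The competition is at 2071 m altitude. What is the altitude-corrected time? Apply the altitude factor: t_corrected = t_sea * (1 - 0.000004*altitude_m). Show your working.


Correction factor = 1 - 0.000004 * 2071 = 0.991716
t_corrected = t_sea * factor = 12.14 * 0.991716
t_corrected = 12.0394 s

12.0394 s


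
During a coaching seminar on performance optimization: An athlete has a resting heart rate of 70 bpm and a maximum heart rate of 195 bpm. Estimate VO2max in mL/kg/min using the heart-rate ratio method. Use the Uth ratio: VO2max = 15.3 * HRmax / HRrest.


VO2max = 15.3 * HRmax / HRrest
VO2max = 15.3 * 195 / 70
VO2max = 2983.5 / 70 = 42.6214 mL/kg/min

42.6214 mL/kg/min


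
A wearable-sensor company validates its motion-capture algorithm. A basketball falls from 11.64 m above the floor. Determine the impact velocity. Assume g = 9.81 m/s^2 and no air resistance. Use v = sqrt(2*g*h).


v = sqrt(2 * g * h)
v = sqrt(2 * 9.81 * 11.64)
v = sqrt(228.3768) = 15.1121 m/s

15.1121 m/s


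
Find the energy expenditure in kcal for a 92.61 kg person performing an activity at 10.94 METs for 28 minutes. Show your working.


kcal = MET * mass * time_hr
Convert time: 28 min = 0.4667 hr
kcal = 10.94 * 92.61 * 0.4667
kcal = 472.8049 kcal

472.8049 kcal


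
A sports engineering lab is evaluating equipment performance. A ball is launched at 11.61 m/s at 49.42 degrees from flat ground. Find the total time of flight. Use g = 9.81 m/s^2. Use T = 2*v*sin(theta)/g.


T = 2*v*sin(theta)/g
sin(theta) = sin(49.42 deg) = 0.7595
T = 2*11.61*0.7595 / 9.81
T = 17.6356 / 9.81 = 1.7977 s

1.7977 s


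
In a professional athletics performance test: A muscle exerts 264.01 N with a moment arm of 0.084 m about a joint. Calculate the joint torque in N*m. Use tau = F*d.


tau = F * d
tau = 264.01 * 0.084
tau = 22.1768 N*m

22.1768 N*m


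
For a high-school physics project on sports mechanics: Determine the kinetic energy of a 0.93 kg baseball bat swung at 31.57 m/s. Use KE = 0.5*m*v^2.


KE = 0.5 * m * v^2
KE = 0.5 * 0.93 * 31.57^2
KE = 0.5 * 0.93 * 996.6649 = 463.4492 J

463.4492 J


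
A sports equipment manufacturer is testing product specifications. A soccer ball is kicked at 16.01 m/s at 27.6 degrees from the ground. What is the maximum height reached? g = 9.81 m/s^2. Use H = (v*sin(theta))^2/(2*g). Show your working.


H = (v*sin(theta))^2 / (2*g)
vy = v*sin(theta) = 16.01 * sin(27.6 deg) = 7.4174 m/s
H = vy^2 / (2*g) = 55.0174 / (2*9.81)
H = 55.0174 / 19.62 = 2.8041 m

2.8041 m


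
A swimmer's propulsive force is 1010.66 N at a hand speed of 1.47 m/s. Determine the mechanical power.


P = F * v
P = 1010.66 * 1.47
P = 1485.6702 W

1485.6702 W


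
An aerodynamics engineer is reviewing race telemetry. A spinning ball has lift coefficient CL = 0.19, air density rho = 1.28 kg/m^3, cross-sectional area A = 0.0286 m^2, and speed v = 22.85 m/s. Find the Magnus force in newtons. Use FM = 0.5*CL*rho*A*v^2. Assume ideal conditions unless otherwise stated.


FM = 0.5 * CL * rho * A * v^2
FM = 0.5 * 0.19 * 1.28 * 0.0286 * 22.85^2
v^2 = 522.1225
FM = 0.5 * 0.19 * 1.28 * 0.0286 * 522.1225 = 1.8158 N

1.8158 N


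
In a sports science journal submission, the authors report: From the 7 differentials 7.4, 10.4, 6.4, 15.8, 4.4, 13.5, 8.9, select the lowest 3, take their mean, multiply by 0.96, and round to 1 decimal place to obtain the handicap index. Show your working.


All differentials: 7.4, 10.4, 6.4, 15.8, 4.4, 13.5, 8.9
Sorted: 4.4, 6.4, 7.4, 8.9, 10.4, 13.5, 15.8
Best 3: 4.4, 6.4, 7.4
Average of best = 18.2 / 3 = 6.0667
Raw index = 6.0667 * 0.96 = 5.824
Handicap index = round(5.824, 1) = 5.8

5.8


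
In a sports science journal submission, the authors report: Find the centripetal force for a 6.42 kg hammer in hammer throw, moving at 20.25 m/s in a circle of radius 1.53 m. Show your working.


Fc = m * v^2 / r
v^2 = 20.25^2 = 410.0625
Fc = 6.42 * 410.0625 / 1.53
Fc = 2632.6013 / 1.53 = 1720.6544 N

1720.6544 N


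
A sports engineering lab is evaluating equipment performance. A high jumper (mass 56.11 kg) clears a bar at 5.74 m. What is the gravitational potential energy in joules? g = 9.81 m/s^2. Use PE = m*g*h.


PE = m * g * h
PE = 56.11 * 9.81 * 5.74
PE = 550.4391 * 5.74 = 3159.5204 J

3159.5204 J


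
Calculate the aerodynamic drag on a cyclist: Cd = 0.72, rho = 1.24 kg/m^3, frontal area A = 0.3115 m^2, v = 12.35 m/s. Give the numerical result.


Fd = 0.5 * Cd * rho * A * v^2
Fd = 0.5 * 0.72 * 1.24 * 0.3115 * 12.35^2
v^2 = 152.5225
Fd = 0.5 * 0.72 * 1.24 * 0.3115 * 152.5225 = 21.2088 N

21.2088 N


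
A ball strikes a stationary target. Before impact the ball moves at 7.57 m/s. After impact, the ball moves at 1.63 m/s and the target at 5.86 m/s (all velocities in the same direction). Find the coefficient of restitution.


e = (v2_after - v1_after) / (v1_before - v2_before)
Numerator = 5.86 - 1.63 = 4.23
Denominator = 7.57 - 0 = 7.57
e = 4.23 / 7.57 = 0.5588

0.5588


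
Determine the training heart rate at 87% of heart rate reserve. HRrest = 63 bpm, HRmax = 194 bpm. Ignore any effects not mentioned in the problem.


Target = HRrest + pct*(HRmax - HRrest)
Heart rate reserve = HRmax - HRrest = 194 - 63 = 131 bpm
Fraction = 87% = 0.87
Target = 63 + 0.87 * 131
Target = 63 + 113.97 = 176.97 bpm

176.97 bpm


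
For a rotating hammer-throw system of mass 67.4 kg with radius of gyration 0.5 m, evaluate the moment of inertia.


I = m * k^2
I = 67.4 * 0.5^2
I = 67.4 * 0.25 = 16.85 kg*m^2

16.85 kg*m^2


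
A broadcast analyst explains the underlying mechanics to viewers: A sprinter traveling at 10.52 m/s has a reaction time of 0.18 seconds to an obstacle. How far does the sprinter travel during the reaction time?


d = v * t
d = 10.52 * 0.18
d = 1.8936 m

1.8936 m


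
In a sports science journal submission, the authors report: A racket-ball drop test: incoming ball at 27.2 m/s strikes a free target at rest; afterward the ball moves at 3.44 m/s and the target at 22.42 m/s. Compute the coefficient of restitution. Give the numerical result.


e = (v2_after - v1_after) / (v1_before - v2_before)
Numerator = 22.42 - 3.44 = 18.98
Denominator = 27.2 - 0 = 27.2
e = 18.98 / 27.2 = 0.6978

0.6978


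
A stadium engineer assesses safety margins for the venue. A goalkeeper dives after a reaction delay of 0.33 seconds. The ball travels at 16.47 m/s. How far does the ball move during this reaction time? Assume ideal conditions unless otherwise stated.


d = v * t
d = 16.47 * 0.33
d = 5.4351 m

5.4351 m


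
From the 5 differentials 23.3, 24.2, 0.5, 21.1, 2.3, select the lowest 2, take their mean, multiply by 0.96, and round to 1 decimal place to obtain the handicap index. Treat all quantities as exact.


All differentials: 23.3, 24.2, 0.5, 21.1, 2.3
Sorted: 0.5, 2.3, 21.1, 23.3, 24.2
Best 2: 0.5, 2.3
Average of best = 2.8 / 2 = 1.4
Raw index = 1.4 * 0.96 = 1.344
Handicap index = round(1.344, 1) = 1.3

1.3


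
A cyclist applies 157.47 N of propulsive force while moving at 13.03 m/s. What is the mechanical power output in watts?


P = F * v
P = 157.47 * 13.03
P = 2051.8341 W

2051.8341 W


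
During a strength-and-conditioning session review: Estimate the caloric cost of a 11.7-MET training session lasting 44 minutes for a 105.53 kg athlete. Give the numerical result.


kcal = MET * mass * time_hr
Convert time: 44 min = 0.7333 hr
kcal = 11.7 * 105.53 * 0.7333
kcal = 905.4474 kcal

905.4474 kcal
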